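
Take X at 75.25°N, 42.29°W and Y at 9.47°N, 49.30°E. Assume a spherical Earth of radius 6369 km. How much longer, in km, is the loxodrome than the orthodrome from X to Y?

570 km

Great circle: cos σ = sin φ₁ sin φ₂ + cos φ₁ cos φ₂ cos Δλ,  σ = 1.4181 rad → d_gc = 9031.6 km
Rhumb line: Δψ = -1.8785, q = Δφ/Δψ = 0.6112, d_rh = R√(Δφ²+q²Δλ²) = 9601.2 km
Excess = 9601.2 − 9031.6 = 569.6 ≈ 570 km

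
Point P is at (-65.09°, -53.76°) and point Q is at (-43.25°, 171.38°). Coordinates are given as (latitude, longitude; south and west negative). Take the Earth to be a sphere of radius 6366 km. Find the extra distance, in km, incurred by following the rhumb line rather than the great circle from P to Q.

1502 km

Great circle: cos σ = sin φ₁ sin φ₂ + cos φ₁ cos φ₂ cos Δλ,  σ = 1.1538 rad → d_gc = 7344.9 km
Rhumb line: Δψ = +0.6714, q = Δφ/Δψ = 0.5678, d_rh = R√(Δφ²+q²Δλ²) = 8846.8 km
Excess = 8846.8 − 7344.9 = 1501.9 ≈ 1502 km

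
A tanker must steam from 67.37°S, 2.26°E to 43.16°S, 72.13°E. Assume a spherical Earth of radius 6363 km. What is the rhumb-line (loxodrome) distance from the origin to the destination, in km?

Rhumb course C = atan2(Δλ, Δψ) with Δψ = ln[tan(π/4+φ₂/2)/tan(π/4+φ₁/2)] = +0.7723, Δλ = +1.2195 → C = 57.65°
d = R·|Δφ| / |cos C| = 6363·0.42254 / 0.53505 = 5025 km

5025 km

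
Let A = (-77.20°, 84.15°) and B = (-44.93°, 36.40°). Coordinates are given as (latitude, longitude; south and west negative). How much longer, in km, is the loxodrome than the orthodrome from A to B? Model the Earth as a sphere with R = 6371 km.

Great circle: cos σ = sin φ₁ sin φ₂ + cos φ₁ cos φ₂ cos Δλ,  σ = 0.6532 rad → d_gc = 4161.4 km
Rhumb line: Δψ = +1.3081, q = Δφ/Δψ = 0.4306, d_rh = R√(Δφ²+q²Δλ²) = 4254.6 km
Excess = 4254.6 − 4161.4 = 93.2 ≈ 93 km

93 km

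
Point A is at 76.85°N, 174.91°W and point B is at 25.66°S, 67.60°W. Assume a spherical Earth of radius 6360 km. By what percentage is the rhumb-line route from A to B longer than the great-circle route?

6.0%

Great circle: σ = 2.0745 rad → d_gc = Rσ = 13193.9 km
Rhumb: Δφ = -1.7891, Δλ = +1.8729, Δψ = -2.6242, q = Δφ/Δψ = 0.6818 → d_rh = R√(Δφ²+q²Δλ²) = 13979.8 km
Excess = (13979.8 − 13193.9) / 13193.9 = 785.9 / 13193.9 = 5.96% ≈ 6.0%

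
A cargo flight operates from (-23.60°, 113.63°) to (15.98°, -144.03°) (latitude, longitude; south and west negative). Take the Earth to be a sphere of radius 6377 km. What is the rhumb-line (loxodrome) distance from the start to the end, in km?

Rhumb course C = atan2(Δλ, Δψ) with Δψ = ln[tan(π/4+φ₂/2)/tan(π/4+φ₁/2)] = +0.7067, Δλ = +1.7862 → C = 68.41°
d = R·|Δφ| / |cos C| = 6377·0.69080 / 0.36788 = 11975 km

11975 km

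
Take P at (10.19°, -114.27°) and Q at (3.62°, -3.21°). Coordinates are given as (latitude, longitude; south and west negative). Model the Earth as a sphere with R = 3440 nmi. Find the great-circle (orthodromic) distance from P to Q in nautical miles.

Haversine: a = sin²(Δφ/2)+cos φ₁ cos φ₂ sin²(Δλ/2) = 0.67090;  σ = 2·atan2(√a,√(1−a))
σ = 109.987° → d = Rσ = 3440·1.91963 = 6604 nmi

6604 nmi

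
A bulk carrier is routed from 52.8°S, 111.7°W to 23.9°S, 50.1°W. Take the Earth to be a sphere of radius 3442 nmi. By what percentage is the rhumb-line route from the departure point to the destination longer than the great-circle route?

Great circle: σ = 0.9452 rad → d_gc = Rσ = 3253.2 nmi
Rhumb: Δφ = +0.5044, Δλ = +1.0751, Δψ = +0.6593, q = Δφ/Δψ = 0.7651 → d_rh = R√(Δφ²+q²Δλ²) = 3321.2 nmi
Excess = (3321.2 − 3253.2) / 3253.2 = 68.0 / 3253.2 = 2.09% ≈ 2.1%

2.1%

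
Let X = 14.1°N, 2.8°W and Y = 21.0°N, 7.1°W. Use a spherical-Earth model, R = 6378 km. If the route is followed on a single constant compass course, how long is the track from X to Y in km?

Δψ = ln[tan(π/4+φ₂/2)/tan(π/4+φ₁/2)] = +0.1264;  Δφ = +0.1204 rad,  Δλ = -0.0750 rad
q = Δφ/Δψ = 0.9528
d = R·√(Δφ² + q²Δλ²) = 6378·0.14006 = 893 km

893 km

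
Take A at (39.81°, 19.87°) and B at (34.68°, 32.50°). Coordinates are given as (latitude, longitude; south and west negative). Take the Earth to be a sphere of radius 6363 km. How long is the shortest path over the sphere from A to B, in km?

Haversine: a = sin²(Δφ/2)+cos φ₁ cos φ₂ sin²(Δλ/2) = 0.00965;  σ = 2·atan2(√a,√(1−a))
σ = 11.272° → d = Rσ = 6363·0.19674 = 1252 km

1252 km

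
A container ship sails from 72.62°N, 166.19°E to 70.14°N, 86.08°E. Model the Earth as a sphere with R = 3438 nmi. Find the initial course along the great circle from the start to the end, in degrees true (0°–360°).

N = sin Δλ·cos φ₂ = -0.3347;  D = cos φ₁ sin φ₂ − sin φ₁ cos φ₂ cos Δλ = +0.2253
initial course = atan2(N, D) = 303.94°

303.9°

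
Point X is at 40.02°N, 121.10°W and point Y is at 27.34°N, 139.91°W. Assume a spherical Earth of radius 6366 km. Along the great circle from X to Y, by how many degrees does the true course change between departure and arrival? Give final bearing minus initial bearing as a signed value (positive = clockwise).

Initial bearing θ₁ = atan2(sin Δλ cos φ₂, cos φ₁ sin φ₂ − sin φ₁ cos φ₂ cos Δλ) = 236.58°
Final bearing θ₂ = (initial bearing from the destination back to the start) + 180° = 226.02°
Δθ = θ₂ − θ₁ = -10.6°

-10.6°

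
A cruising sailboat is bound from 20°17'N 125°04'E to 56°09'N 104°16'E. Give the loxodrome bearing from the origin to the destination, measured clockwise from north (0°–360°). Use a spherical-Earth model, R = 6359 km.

Δψ = ln[tan(π/4+φ₂/2)/tan(π/4+φ₁/2)] = +0.8281
Δλ = -0.3630 rad (taken the short way round)
course = atan2(Δλ, Δψ) = 336.33°

336.3°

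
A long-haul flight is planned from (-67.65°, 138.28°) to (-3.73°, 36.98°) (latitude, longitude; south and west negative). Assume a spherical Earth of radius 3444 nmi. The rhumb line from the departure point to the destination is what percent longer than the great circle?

Great circle: σ = 1.5850 rad → d_gc = Rσ = 5458.7 nmi
Rhumb: Δφ = +1.1156, Δλ = -1.7680, Δψ = +1.5566, q = Δφ/Δψ = 0.7167 → d_rh = R√(Δφ²+q²Δλ²) = 5814.4 nmi
Excess = (5814.4 − 5458.7) / 5458.7 = 355.7 / 5458.7 = 6.52% ≈ 6.5%

6.5%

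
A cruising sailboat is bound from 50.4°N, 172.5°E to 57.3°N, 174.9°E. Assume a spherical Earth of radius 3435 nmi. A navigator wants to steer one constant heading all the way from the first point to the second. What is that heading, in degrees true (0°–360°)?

Δψ = ln[tan(π/4+φ₂/2)/tan(π/4+φ₁/2)] = +0.2047
Δλ = +0.0419 rad (taken the short way round)
course = atan2(Δλ, Δψ) = 11.56°

11.6°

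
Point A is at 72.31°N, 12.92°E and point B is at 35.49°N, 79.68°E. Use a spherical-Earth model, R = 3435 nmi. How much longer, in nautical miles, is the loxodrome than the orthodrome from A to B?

119 nmi

Great circle: cos σ = sin φ₁ sin φ₂ + cos φ₁ cos φ₂ cos Δλ,  σ = 0.8622 rad → d_gc = 2961.8 nmi
Rhumb line: Δψ = -1.1971, q = Δφ/Δψ = 0.5368, d_rh = R√(Δφ²+q²Δλ²) = 3080.5 nmi
Excess = 3080.5 − 2961.8 = 118.7 ≈ 119 nmi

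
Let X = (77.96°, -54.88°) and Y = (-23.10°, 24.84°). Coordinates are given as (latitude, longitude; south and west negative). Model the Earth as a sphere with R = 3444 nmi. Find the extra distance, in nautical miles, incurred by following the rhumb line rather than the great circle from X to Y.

Great circle: cos σ = sin φ₁ sin φ₂ + cos φ₁ cos φ₂ cos Δλ,  σ = 1.9278 rad → d_gc = 6639.3 nmi
Rhumb line: Δψ = -2.6640, q = Δφ/Δψ = 0.6621, d_rh = R√(Δφ²+q²Δλ²) = 6853.3 nmi
Excess = 6853.3 − 6639.3 = 214.0 ≈ 214 nmi

214 nmi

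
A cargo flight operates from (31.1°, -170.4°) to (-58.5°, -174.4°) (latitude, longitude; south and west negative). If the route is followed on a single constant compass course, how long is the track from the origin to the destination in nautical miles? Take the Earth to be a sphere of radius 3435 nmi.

5376 nmi

Δψ = ln[tan(π/4+φ₂/2)/tan(π/4+φ₁/2)] = -1.8373;  Δφ = -1.5638 rad,  Δλ = -0.0698 rad
q = Δφ/Δψ = 0.8511
d = R·√(Δφ² + q²Δλ²) = 3435·1.56494 = 5376 nmi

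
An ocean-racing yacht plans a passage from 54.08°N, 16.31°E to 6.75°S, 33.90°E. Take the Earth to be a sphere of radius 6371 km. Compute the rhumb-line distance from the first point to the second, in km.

6967 km

Δψ = ln[tan(π/4+φ₂/2)/tan(π/4+φ₁/2)] = -1.2446;  Δφ = -1.0617 rad,  Δλ = +0.3070 rad
q = Δφ/Δψ = 0.8530
d = R·√(Δφ² + q²Δλ²) = 6371·1.09350 = 6967 km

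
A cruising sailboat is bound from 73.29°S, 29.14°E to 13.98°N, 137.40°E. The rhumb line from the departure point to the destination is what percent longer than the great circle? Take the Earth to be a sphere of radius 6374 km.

6.7%

Great circle: σ = 1.8953 rad → d_gc = Rσ = 12080.4 km
Rhumb: Δφ = +1.5231, Δλ = +1.8895, Δψ = +2.1647, q = Δφ/Δψ = 0.7036 → d_rh = R√(Δφ²+q²Δλ²) = 12886.8 km
Excess = (12886.8 − 12080.4) / 12080.4 = 806.4 / 12080.4 = 6.68% ≈ 6.7%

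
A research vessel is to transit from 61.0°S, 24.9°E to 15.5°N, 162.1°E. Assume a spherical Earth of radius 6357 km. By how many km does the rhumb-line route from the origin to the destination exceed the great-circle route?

1216 km

Great circle: cos σ = sin φ₁ sin φ₂ + cos φ₁ cos φ₂ cos Δλ,  σ = 2.1853 rad → d_gc = 13891.6 km
Rhumb line: Δψ = +1.6263, q = Δφ/Δψ = 0.8210, d_rh = R√(Δφ²+q²Δλ²) = 15107.3 km
Excess = 15107.3 − 13891.6 = 1215.7 ≈ 1216 km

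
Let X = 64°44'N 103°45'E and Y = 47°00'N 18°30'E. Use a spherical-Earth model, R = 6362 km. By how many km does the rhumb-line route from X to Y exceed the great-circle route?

Great circle: cos σ = sin φ₁ sin φ₂ + cos φ₁ cos φ₂ cos Δλ,  σ = 0.8155 rad → d_gc = 5188.3 km
Rhumb line: Δψ = -0.5639, q = Δφ/Δψ = 0.5489, d_rh = R√(Δφ²+q²Δλ²) = 5556.5 km
Excess = 5556.5 − 5188.3 = 368.2 ≈ 368 km

368 km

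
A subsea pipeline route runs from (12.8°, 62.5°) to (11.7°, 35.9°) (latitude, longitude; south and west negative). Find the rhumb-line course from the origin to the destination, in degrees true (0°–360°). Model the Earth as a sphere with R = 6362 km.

267.6°

Δψ = ln[tan(π/4+φ₂/2)/tan(π/4+φ₁/2)] = -0.0196
Δλ = -0.4643 rad (taken the short way round)
course = atan2(Δλ, Δψ) = 267.58°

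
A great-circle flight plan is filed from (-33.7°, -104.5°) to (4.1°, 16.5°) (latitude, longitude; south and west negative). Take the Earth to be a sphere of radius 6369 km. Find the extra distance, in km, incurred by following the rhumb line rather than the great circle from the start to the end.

Great circle: cos σ = sin φ₁ sin φ₂ + cos φ₁ cos φ₂ cos Δλ,  σ = 2.0568 rad → d_gc = 13099.5 km
Rhumb line: Δψ = +0.6970, q = Δφ/Δψ = 0.9466, d_rh = R√(Δφ²+q²Δλ²) = 13407.2 km
Excess = 13407.2 − 13099.5 = 307.7 ≈ 308 km

308 km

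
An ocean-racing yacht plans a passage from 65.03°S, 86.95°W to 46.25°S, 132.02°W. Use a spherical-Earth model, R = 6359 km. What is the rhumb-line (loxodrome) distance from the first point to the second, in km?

3455 km

Δψ = ln[tan(π/4+φ₂/2)/tan(π/4+φ₁/2)] = +0.5951;  Δφ = +0.3278 rad,  Δλ = -0.7866 rad
q = Δφ/Δψ = 0.5508
d = R·√(Δφ² + q²Δλ²) = 6359·0.54326 = 3455 km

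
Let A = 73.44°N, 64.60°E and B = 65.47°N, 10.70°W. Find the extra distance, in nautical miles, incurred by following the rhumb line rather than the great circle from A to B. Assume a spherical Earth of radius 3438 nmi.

103 nmi

Great circle: cos σ = sin φ₁ sin φ₂ + cos φ₁ cos φ₂ cos Δλ,  σ = 0.4463 rad → d_gc = 1534.5 nmi
Rhumb line: Δψ = -0.4014, q = Δφ/Δψ = 0.3466, d_rh = R√(Δφ²+q²Δλ²) = 1637.4 nmi
Excess = 1637.4 − 1534.5 = 102.9 ≈ 103 nmi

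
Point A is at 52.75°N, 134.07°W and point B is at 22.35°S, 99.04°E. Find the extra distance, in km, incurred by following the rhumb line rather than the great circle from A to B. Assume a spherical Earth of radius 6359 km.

Great circle: cos σ = sin φ₁ sin φ₂ + cos φ₁ cos φ₂ cos Δλ,  σ = 2.2637 rad → d_gc = 14394.6 km
Rhumb line: Δψ = -1.4880, q = Δφ/Δψ = 0.8809, d_rh = R√(Δφ²+q²Δλ²) = 14945.6 km
Excess = 14945.6 − 14394.6 = 551.0 ≈ 551 km

551 km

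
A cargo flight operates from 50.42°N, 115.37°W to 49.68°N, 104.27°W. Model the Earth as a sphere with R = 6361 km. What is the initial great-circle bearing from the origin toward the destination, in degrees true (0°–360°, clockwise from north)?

91.6°

N = sin Δλ·cos φ₂ = +0.1246;  D = cos φ₁ sin φ₂ − sin φ₁ cos φ₂ cos Δλ = -0.0036
initial course = atan2(N, D) = 91.65°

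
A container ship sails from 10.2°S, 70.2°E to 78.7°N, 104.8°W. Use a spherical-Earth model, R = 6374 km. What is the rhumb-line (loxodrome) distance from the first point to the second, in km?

Rhumb course C = atan2(Δλ, Δψ) with Δψ = ln[tan(π/4+φ₂/2)/tan(π/4+φ₁/2)] = +2.4923, Δλ = -3.0543 → C = 309.21°
d = R·|Δφ| / |cos C| = 6374·1.55160 / 0.63222 = 15643 km

15643 km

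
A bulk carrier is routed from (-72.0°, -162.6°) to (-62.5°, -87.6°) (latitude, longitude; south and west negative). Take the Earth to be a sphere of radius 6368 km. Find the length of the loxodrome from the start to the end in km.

3348 km

Rhumb course C = atan2(Δλ, Δψ) with Δψ = ln[tan(π/4+φ₂/2)/tan(π/4+φ₁/2)] = +0.4350, Δλ = +1.3090 → C = 71.62°
d = R·|Δφ| / |cos C| = 6368·0.16581 / 0.31536 = 3348 km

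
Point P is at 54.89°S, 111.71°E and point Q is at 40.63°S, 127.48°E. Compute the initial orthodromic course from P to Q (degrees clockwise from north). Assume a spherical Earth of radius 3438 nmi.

42.8°

N = sin Δλ·cos φ₂ = +0.2063;  D = cos φ₁ sin φ₂ − sin φ₁ cos φ₂ cos Δλ = +0.2230
initial course = atan2(N, D) = 42.77°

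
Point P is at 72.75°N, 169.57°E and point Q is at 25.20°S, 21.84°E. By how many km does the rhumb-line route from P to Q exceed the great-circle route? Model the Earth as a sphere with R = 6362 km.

Great circle: cos σ = sin φ₁ sin φ₂ + cos φ₁ cos φ₂ cos Δλ,  σ = 2.2569 rad → d_gc = 14358.2 km
Rhumb line: Δψ = -2.3407, q = Δφ/Δψ = 0.7304, d_rh = R√(Δφ²+q²Δλ²) = 16181.0 km
Excess = 16181.0 − 14358.2 = 1822.8 ≈ 1823 km

1823 km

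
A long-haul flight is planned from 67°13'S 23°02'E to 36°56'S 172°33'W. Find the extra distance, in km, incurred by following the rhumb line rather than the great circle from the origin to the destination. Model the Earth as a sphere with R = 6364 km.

Great circle: cos σ = sin φ₁ sin φ₂ + cos φ₁ cos φ₂ cos Δλ,  σ = 1.3121 rad → d_gc = 8350.1 km
Rhumb line: Δψ = +0.9075, q = Δφ/Δψ = 0.5824, d_rh = R√(Δφ²+q²Δλ²) = 11155.3 km
Excess = 11155.3 − 8350.1 = 2805.2 ≈ 2805 km

2805 km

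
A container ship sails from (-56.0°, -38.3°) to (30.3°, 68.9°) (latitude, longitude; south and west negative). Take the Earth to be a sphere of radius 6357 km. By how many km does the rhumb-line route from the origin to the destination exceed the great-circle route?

Great circle: cos σ = sin φ₁ sin φ₂ + cos φ₁ cos φ₂ cos Δλ,  σ = 2.1664 rad → d_gc = 13772.1 km
Rhumb line: Δψ = +1.7404, q = Δφ/Δψ = 0.8654, d_rh = R√(Δφ²+q²Δλ²) = 14058.3 km
Excess = 14058.3 − 13772.1 = 286.2 ≈ 286 km

286 km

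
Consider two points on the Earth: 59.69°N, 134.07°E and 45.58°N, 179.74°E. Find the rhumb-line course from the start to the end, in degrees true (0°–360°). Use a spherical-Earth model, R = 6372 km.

117.2°

Meridional parts: M(φ₁)=+1.3062, M(φ₂)=+0.8958 → ΔM = -0.4104;  Δλ = +0.7971 rad
tan C = Δλ / ΔM = -1.9421 → C = 117.24°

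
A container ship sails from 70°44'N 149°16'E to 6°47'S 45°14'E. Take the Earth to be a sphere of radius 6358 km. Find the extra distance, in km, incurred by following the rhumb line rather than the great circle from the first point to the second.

713 km

Great circle: cos σ = sin φ₁ sin φ₂ + cos φ₁ cos φ₂ cos Δλ,  σ = 1.7629 rad → d_gc = 11208.7 km
Rhumb line: Δψ = -1.8922, q = Δφ/Δψ = 0.7150, d_rh = R√(Δφ²+q²Δλ²) = 11921.6 km
Excess = 11921.6 − 11208.7 = 712.9 ≈ 713 km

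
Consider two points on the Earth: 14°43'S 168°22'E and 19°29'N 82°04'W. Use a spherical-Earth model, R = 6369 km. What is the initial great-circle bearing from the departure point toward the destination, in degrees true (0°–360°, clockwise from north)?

74.7°

θ = atan2( sin Δλ·cos φ₂ ,  cos φ₁ sin φ₂ − sin φ₁ cos φ₂ cos Δλ )
  = atan2(+0.8883, +0.2424) = 74.74°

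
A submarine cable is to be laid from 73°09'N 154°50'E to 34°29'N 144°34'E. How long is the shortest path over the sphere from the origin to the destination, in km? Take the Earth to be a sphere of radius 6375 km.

4341 km

Haversine: a = sin²(Δφ/2)+cos φ₁ cos φ₂ sin²(Δλ/2) = 0.11152;  σ = 2·atan2(√a,√(1−a))
σ = 39.016° → d = Rσ = 6375·0.68096 = 4341 km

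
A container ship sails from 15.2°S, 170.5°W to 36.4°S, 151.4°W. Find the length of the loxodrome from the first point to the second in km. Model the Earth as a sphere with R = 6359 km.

Rhumb course C = atan2(Δλ, Δψ) with Δψ = ln[tan(π/4+φ₂/2)/tan(π/4+φ₁/2)] = -0.4145, Δλ = +0.3334 → C = 141.19°
d = R·|Δφ| / |cos C| = 6359·0.37001 / 0.77923 = 3020 km

3020 km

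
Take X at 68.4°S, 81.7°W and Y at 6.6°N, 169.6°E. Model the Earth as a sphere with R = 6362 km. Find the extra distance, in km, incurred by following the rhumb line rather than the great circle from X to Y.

Great circle: cos σ = sin φ₁ sin φ₂ + cos φ₁ cos φ₂ cos Δλ,  σ = 1.7968 rad → d_gc = 11431.4 km
Rhumb line: Δψ = +1.7722, q = Δφ/Δψ = 0.7386, d_rh = R√(Δφ²+q²Δλ²) = 12199.7 km
Excess = 12199.7 − 11431.4 = 768.3 ≈ 768 km

768 km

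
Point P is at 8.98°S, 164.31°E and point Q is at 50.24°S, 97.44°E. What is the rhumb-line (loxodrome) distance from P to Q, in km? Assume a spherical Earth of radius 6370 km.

7734 km

Δψ = ln[tan(π/4+φ₂/2)/tan(π/4+φ₁/2)] = -0.8598;  Δφ = -0.7201 rad,  Δλ = -1.1671 rad
q = Δφ/Δψ = 0.8375
d = R·√(Δφ² + q²Δλ²) = 6370·1.21408 = 7734 km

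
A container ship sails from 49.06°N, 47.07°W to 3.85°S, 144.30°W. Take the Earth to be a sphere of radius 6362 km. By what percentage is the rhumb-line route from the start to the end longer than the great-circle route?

2.8%

Great circle: σ = 1.7042 rad → d_gc = Rσ = 10842.1 km
Rhumb: Δφ = -0.9235, Δλ = -1.6970, Δψ = -1.0527, q = Δφ/Δψ = 0.8773 → d_rh = R√(Δφ²+q²Δλ²) = 11145.3 km
Excess = (11145.3 − 10842.1) / 10842.1 = 303.2 / 10842.1 = 2.80% ≈ 2.8%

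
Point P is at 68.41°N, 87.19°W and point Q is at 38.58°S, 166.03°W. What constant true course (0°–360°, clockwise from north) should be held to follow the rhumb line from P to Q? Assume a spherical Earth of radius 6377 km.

Δψ = ln[tan(π/4+φ₂/2)/tan(π/4+φ₁/2)] = -2.3881
Δλ = -1.3760 rad (taken the short way round)
course = atan2(Δλ, Δψ) = 209.95°

210.0°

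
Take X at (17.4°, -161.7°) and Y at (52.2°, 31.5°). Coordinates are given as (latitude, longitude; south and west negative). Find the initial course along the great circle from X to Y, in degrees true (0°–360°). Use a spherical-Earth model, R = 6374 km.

θ = atan2( sin Δλ·cos φ₂ ,  cos φ₁ sin φ₂ − sin φ₁ cos φ₂ cos Δλ )
  = atan2(-0.1400, +0.9324) = 351.46°

351.5°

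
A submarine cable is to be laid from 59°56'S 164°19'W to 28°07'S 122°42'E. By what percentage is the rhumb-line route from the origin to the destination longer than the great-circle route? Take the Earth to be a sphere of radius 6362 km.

Great circle: σ = 1.0037 rad → d_gc = Rσ = 6385.6 km
Rhumb: Δφ = +0.5553, Δλ = -1.2738, Δψ = +0.8029, q = Δφ/Δψ = 0.6916 → d_rh = R√(Δφ²+q²Δλ²) = 6625.2 km
Excess = (6625.2 − 6385.6) / 6385.6 = 239.6 / 6385.6 = 3.752% ≈ 3.8%

3.8%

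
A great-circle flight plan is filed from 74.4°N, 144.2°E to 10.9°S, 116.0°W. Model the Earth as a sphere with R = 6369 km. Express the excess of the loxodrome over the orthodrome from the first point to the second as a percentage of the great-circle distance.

5.9%

Great circle: σ = 1.7999 rad → d_gc = Rσ = 11463.4 km
Rhumb: Δφ = -1.4888, Δλ = +1.7418, Δψ = -2.1793, q = Δφ/Δψ = 0.6831 → d_rh = R√(Δφ²+q²Δλ²) = 12138.5 km
Excess = (12138.5 − 11463.4) / 11463.4 = 675.1 / 11463.4 = 5.89% ≈ 5.9%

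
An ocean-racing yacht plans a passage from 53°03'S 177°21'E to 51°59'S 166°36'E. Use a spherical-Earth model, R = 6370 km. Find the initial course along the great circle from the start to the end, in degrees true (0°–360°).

275.0°

θ = atan2( sin Δλ·cos φ₂ ,  cos φ₁ sin φ₂ − sin φ₁ cos φ₂ cos Δλ )
  = atan2(-0.1149, +0.0100) = 274.96°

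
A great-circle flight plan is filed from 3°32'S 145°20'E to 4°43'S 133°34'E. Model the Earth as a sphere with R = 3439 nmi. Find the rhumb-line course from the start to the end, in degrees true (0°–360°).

264.2°

Δψ = ln[tan(π/4+φ₂/2)/tan(π/4+φ₁/2)] = -0.0207
Δλ = -0.2054 rad (taken the short way round)
course = atan2(Δλ, Δψ) = 264.24°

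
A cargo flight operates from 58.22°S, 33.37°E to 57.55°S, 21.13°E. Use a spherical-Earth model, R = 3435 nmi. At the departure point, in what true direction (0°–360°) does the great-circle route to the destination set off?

270.7°

θ = atan2( sin Δλ·cos φ₂ ,  cos φ₁ sin φ₂ − sin φ₁ cos φ₂ cos Δλ )
  = atan2(-0.1138, +0.0013) = 270.67°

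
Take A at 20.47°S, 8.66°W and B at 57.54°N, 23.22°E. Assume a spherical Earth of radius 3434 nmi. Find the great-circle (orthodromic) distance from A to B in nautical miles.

4940 nmi

Haversine: a = sin²(Δφ/2)+cos φ₁ cos φ₂ sin²(Δλ/2) = 0.43405;  σ = 2·atan2(√a,√(1−a))
σ = 82.421° → d = Rσ = 3434·1.43852 = 4940 nmi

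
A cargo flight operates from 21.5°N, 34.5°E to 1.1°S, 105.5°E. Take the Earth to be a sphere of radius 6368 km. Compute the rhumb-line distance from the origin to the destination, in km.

8111 km

Rhumb course C = atan2(Δλ, Δψ) with Δψ = ln[tan(π/4+φ₂/2)/tan(π/4+φ₁/2)] = -0.4036, Δλ = +1.2392 → C = 108.04°
d = R·|Δφ| / |cos C| = 6368·0.39444 / 0.30967 = 8111 km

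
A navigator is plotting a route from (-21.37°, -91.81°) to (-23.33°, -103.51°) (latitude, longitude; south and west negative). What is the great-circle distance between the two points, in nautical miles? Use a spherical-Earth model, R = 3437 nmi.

Haversine: a = sin²(Δφ/2)+cos φ₁ cos φ₂ sin²(Δλ/2) = 0.00918;  σ = 2·atan2(√a,√(1−a))
σ = 10.994° → d = Rσ = 3437·0.19188 = 659 nmi

659 nmi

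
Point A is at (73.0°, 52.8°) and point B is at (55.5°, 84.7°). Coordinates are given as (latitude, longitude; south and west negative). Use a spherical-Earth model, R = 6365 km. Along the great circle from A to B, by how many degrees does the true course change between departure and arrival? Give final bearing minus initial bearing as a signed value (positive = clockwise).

+29.2°

Initial bearing θ₁ = atan2(sin Δλ cos φ₂, cos φ₁ sin φ₂ − sin φ₁ cos φ₂ cos Δλ) = 126.18°
Final bearing θ₂ = (initial bearing from the destination back to the start) + 180° = 155.38°
Δθ = θ₂ − θ₁ = +29.2°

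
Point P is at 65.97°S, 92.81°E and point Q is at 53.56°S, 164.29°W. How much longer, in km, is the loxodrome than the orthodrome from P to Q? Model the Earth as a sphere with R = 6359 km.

Great circle: cos σ = sin φ₁ sin φ₂ + cos φ₁ cos φ₂ cos Δλ,  σ = 0.8220 rad → d_gc = 5227.1 km
Rhumb line: Δψ = +0.4361, q = Δφ/Δψ = 0.4967, d_rh = R√(Δφ²+q²Δλ²) = 5837.2 km
Excess = 5837.2 − 5227.1 = 610.1 ≈ 610 km

610 km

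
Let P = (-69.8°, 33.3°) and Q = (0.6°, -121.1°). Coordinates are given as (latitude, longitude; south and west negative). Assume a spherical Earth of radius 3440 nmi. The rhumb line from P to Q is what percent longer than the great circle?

Great circle: σ = 1.8978 rad → d_gc = Rσ = 6528.4 nmi
Rhumb: Δφ = +1.2287, Δλ = -2.6948, Δψ = +1.7357, q = Δφ/Δψ = 0.7079 → d_rh = R√(Δφ²+q²Δλ²) = 7805.7 nmi
Excess = (7805.7 − 6528.4) / 6528.4 = 1277.3 / 6528.4 = 19.57% ≈ 19.6%

19.6%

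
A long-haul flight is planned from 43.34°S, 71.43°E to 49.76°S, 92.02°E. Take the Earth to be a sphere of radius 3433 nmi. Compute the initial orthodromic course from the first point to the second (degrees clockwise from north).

N = sin Δλ·cos φ₂ = +0.2272;  D = cos φ₁ sin φ₂ − sin φ₁ cos φ₂ cos Δλ = -0.1401
initial course = atan2(N, D) = 121.67°

121.7°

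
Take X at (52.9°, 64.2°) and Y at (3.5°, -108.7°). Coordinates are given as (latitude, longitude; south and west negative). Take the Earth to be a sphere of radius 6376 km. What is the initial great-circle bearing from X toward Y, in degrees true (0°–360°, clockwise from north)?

351.5°

θ = atan2( sin Δλ·cos φ₂ ,  cos φ₁ sin φ₂ − sin φ₁ cos φ₂ cos Δλ )
  = atan2(-0.1234, +0.8268) = 351.51°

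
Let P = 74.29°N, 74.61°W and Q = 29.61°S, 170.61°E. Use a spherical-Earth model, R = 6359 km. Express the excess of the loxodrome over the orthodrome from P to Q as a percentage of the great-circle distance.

Great circle: σ = 2.1826 rad → d_gc = Rσ = 13878.8 km
Rhumb: Δφ = -1.8134, Δλ = -2.0033, Δψ = -2.5222, q = Δφ/Δψ = 0.7190 → d_rh = R√(Δφ²+q²Δλ²) = 14726.0 km
Excess = (14726.0 − 13878.8) / 13878.8 = 847.2 / 13878.8 = 6.10% ≈ 6.1%

6.1%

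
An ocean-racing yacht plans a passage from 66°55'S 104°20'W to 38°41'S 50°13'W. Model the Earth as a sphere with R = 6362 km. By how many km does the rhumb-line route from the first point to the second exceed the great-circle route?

Great circle: cos σ = sin φ₁ sin φ₂ + cos φ₁ cos φ₂ cos Δλ,  σ = 0.7161 rad → d_gc = 4555.9 km
Rhumb line: Δψ = +0.8554, q = Δφ/Δψ = 0.5761, d_rh = R√(Δφ²+q²Δλ²) = 4670.1 km
Excess = 4670.1 − 4555.9 = 114.2 ≈ 114 km

114 km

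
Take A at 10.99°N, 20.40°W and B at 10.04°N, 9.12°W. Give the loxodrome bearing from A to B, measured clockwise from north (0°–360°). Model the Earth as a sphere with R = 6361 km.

94.9°

Δψ = ln[tan(π/4+φ₂/2)/tan(π/4+φ₁/2)] = -0.0169
Δλ = +0.1969 rad (taken the short way round)
course = atan2(Δλ, Δψ) = 94.90°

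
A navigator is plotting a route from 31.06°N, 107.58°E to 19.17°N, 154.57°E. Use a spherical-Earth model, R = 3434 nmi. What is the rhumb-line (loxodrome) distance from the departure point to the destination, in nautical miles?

Rhumb course C = atan2(Δλ, Δψ) with Δψ = ln[tan(π/4+φ₂/2)/tan(π/4+φ₁/2)] = -0.2298, Δλ = +0.8201 → C = 105.65°
d = R·|Δφ| / |cos C| = 3434·0.20752 / 0.26979 = 2641 nmi

2641 nmi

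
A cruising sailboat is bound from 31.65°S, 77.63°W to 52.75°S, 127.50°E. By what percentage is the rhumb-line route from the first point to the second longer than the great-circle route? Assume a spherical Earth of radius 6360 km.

Great circle: σ = 1.6196 rad → d_gc = Rσ = 10300.8 km
Rhumb: Δφ = -0.3683, Δλ = -2.7030, Δψ = -0.5048, q = Δφ/Δψ = 0.7296 → d_rh = R√(Δφ²+q²Δλ²) = 12759.1 km
Excess = (12759.1 − 10300.8) / 10300.8 = 2458.3 / 10300.8 = 23.87% ≈ 23.9%

23.9%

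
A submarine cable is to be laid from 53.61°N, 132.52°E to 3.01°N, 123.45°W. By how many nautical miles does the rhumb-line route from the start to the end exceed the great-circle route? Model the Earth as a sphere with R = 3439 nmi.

272 nmi

Great circle: cos σ = sin φ₁ sin φ₂ + cos φ₁ cos φ₂ cos Δλ,  σ = 1.6723 rad → d_gc = 5751.1 nmi
Rhumb line: Δψ = -1.0601, q = Δφ/Δψ = 0.8331, d_rh = R√(Δφ²+q²Δλ²) = 6023.5 nmi
Excess = 6023.5 − 5751.1 = 272.4 ≈ 272 nmi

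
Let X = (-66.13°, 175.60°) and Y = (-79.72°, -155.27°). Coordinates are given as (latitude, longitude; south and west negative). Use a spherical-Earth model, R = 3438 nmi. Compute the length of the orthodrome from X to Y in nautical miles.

940 nmi

Haversine: a = sin²(Δφ/2)+cos φ₁ cos φ₂ sin²(Δλ/2) = 0.01857;  σ = 2·atan2(√a,√(1−a))
σ = 15.663° → d = Rσ = 3438·0.27336 = 940 nmi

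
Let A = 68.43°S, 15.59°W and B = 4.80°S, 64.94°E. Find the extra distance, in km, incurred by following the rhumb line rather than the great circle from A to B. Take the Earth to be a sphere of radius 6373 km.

360 km

Great circle: cos σ = sin φ₁ sin φ₂ + cos φ₁ cos φ₂ cos Δλ,  σ = 1.4323 rad → d_gc = 9127.8 km
Rhumb line: Δψ = +1.5743, q = Δφ/Δψ = 0.7054, d_rh = R√(Δφ²+q²Δλ²) = 9487.8 km
Excess = 9487.8 − 9127.8 = 360.0 ≈ 360 km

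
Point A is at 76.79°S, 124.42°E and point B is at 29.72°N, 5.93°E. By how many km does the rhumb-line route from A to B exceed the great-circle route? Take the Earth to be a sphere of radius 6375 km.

Great circle: cos σ = sin φ₁ sin φ₂ + cos φ₁ cos φ₂ cos Δλ,  σ = 2.1862 rad → d_gc = 13937.2 km
Rhumb line: Δψ = +2.6996, q = Δφ/Δψ = 0.6886, d_rh = R√(Δφ²+q²Δλ²) = 14928.4 km
Excess = 14928.4 − 13937.2 = 991.2 ≈ 991 km

991 km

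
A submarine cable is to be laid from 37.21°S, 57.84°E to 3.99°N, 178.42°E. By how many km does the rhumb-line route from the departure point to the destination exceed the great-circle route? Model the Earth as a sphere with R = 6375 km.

374 km

Great circle: cos σ = sin φ₁ sin φ₂ + cos φ₁ cos φ₂ cos Δλ,  σ = 2.0334 rad → d_gc = 12962.9 km
Rhumb line: Δψ = +0.7703, q = Δφ/Δψ = 0.9335, d_rh = R√(Δφ²+q²Δλ²) = 13337.0 km
Excess = 13337.0 − 12962.9 = 374.1 ≈ 374 km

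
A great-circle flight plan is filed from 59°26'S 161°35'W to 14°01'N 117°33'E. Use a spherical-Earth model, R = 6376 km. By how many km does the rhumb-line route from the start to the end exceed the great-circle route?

Great circle: cos σ = sin φ₁ sin φ₂ + cos φ₁ cos φ₂ cos Δλ,  σ = 1.7014 rad → d_gc = 10848.10 km
Rhumb line: Δψ = +1.5445, q = Δφ/Δψ = 0.8300, d_rh = R√(Δφ²+q²Δλ²) = 11072.56 km
Excess = 11072.56 − 10848.10 = 224.46 ≈ 224 km

224 km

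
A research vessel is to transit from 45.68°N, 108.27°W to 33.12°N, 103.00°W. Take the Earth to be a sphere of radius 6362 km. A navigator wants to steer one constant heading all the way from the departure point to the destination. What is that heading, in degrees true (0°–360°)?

Meridional parts: M(φ₁)=+0.8983, M(φ₂)=+0.6132 → ΔM = -0.2850;  Δλ = +0.0920 rad
tan C = Δλ / ΔM = -0.3227 → C = 162.12°

162.1°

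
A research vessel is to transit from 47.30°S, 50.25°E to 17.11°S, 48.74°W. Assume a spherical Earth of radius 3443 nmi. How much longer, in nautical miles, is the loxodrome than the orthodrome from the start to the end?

Great circle: cos σ = sin φ₁ sin φ₂ + cos φ₁ cos φ₂ cos Δλ,  σ = 1.4556 rad → d_gc = 5011.6 nmi
Rhumb line: Δψ = +0.6362, q = Δφ/Δψ = 0.8283, d_rh = R√(Δφ²+q²Δλ²) = 5250.3 nmi
Excess = 5250.3 − 5011.6 = 238.7 ≈ 239 nmi

239 nmi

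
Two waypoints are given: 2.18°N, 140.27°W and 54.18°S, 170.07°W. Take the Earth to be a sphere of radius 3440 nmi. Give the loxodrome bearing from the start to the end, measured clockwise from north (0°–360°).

Δψ = ln[tan(π/4+φ₂/2)/tan(π/4+φ₁/2)] = -1.1676
Δλ = -0.5201 rad (taken the short way round)
course = atan2(Δλ, Δψ) = 204.01°

204.0°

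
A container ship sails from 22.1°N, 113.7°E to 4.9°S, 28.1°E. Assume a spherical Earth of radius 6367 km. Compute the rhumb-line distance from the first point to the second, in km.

Δψ = ln[tan(π/4+φ₂/2)/tan(π/4+φ₁/2)] = -0.4813;  Δφ = -0.4712 rad,  Δλ = -1.4940 rad
q = Δφ/Δψ = 0.9791
d = R·√(Δφ² + q²Δλ²) = 6367·1.53686 = 9785 km

9785 km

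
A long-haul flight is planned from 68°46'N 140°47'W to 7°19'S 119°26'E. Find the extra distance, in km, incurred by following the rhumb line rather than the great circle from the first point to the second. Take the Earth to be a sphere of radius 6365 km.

605 km

Great circle: cos σ = sin φ₁ sin φ₂ + cos φ₁ cos φ₂ cos Δλ,  σ = 1.7515 rad → d_gc = 11148.5 km
Rhumb line: Δψ = -1.8023, q = Δφ/Δψ = 0.7368, d_rh = R√(Δφ²+q²Δλ²) = 11753.3 km
Excess = 11753.3 − 11148.5 = 604.8 ≈ 605 km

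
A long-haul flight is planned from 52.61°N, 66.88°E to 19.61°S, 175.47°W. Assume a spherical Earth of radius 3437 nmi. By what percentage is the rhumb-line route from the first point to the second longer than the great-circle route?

3.3%

Great circle: σ = 2.1319 rad → d_gc = Rσ = 7327.3 nmi
Rhumb: Δφ = -1.2605, Δλ = +2.0534, Δψ = -1.4327, q = Δφ/Δψ = 0.8798 → d_rh = R√(Δφ²+q²Δλ²) = 7571.0 nmi
Excess = (7571.0 − 7327.3) / 7327.3 = 243.7 / 7327.3 = 3.33% ≈ 3.3%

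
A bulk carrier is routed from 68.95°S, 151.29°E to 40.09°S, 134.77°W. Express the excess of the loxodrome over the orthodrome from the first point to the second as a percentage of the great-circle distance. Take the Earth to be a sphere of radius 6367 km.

Great circle: σ = 0.8271 rad → d_gc = Rσ = 5266.0 km
Rhumb: Δφ = +0.5037, Δλ = +1.2905, Δψ = +0.9182, q = Δφ/Δψ = 0.5486 → d_rh = R√(Δφ²+q²Δλ²) = 5532.0 km
Excess = (5532.0 − 5266.0) / 5266.0 = 266.0 / 5266.0 = 5.051% ≈ 5.1%

5.1%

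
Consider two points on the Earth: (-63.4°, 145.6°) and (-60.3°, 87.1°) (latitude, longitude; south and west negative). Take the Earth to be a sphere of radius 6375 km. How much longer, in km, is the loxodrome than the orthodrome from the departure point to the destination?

106 km

Great circle: cos σ = sin φ₁ sin φ₂ + cos φ₁ cos φ₂ cos Δλ,  σ = 0.4677 rad → d_gc = 2981.6 km
Rhumb line: Δψ = +0.1148, q = Δφ/Δψ = 0.4713, d_rh = R√(Δφ²+q²Δλ²) = 3087.2 km
Excess = 3087.2 − 2981.6 = 105.6 ≈ 106 km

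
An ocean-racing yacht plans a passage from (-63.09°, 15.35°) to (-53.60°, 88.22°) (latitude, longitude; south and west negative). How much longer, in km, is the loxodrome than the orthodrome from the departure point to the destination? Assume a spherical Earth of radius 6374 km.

219 km

Great circle: cos σ = sin φ₁ sin φ₂ + cos φ₁ cos φ₂ cos Δλ,  σ = 0.6487 rad → d_gc = 4135.1 km
Rhumb line: Δψ = +0.3179, q = Δφ/Δψ = 0.5210, d_rh = R√(Δφ²+q²Δλ²) = 4353.7 km
Excess = 4353.7 − 4135.1 = 218.6 ≈ 219 km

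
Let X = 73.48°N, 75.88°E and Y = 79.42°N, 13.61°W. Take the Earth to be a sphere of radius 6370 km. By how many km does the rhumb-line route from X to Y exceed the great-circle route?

Great circle: cos σ = sin φ₁ sin φ₂ + cos φ₁ cos φ₂ cos Δλ,  σ = 0.3396 rad → d_gc = 2163.28 km
Rhumb line: Δψ = +0.4497, q = Δφ/Δψ = 0.2305, d_rh = R√(Δφ²+q²Δλ²) = 2386.75 km
Excess = 2386.75 − 2163.28 = 223.47 ≈ 223 km

223 km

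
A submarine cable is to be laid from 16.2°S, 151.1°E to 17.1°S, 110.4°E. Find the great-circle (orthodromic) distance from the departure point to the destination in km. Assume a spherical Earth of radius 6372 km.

4330 km

Haversine: a = sin²(Δφ/2)+cos φ₁ cos φ₂ sin²(Δλ/2) = 0.11106;  σ = 2·atan2(√a,√(1−a))
σ = 38.933° → d = Rσ = 6372·0.67951 = 4330 km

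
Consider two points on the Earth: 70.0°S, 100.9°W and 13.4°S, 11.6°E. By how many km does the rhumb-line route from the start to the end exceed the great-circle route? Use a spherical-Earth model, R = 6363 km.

938 km

Great circle: cos σ = sin φ₁ sin φ₂ + cos φ₁ cos φ₂ cos Δλ,  σ = 1.4802 rad → d_gc = 9418.7 km
Rhumb line: Δψ = +1.4994, q = Δφ/Δψ = 0.6588, d_rh = R√(Δφ²+q²Δλ²) = 10357.0 km
Excess = 10357.0 − 9418.7 = 938.3 ≈ 938 km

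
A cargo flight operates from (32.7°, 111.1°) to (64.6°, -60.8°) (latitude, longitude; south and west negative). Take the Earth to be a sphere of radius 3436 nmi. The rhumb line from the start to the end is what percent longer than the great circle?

Great circle: σ = 1.4398 rad → d_gc = Rσ = 4947.0 nmi
Rhumb: Δφ = +0.5568, Δλ = -3.0002, Δψ = +0.8856, q = Δφ/Δψ = 0.6287 → d_rh = R√(Δφ²+q²Δλ²) = 6757.6 nmi
Excess = (6757.6 − 4947.0) / 4947.0 = 1810.6 / 4947.0 = 36.60% ≈ 36.6%

36.6%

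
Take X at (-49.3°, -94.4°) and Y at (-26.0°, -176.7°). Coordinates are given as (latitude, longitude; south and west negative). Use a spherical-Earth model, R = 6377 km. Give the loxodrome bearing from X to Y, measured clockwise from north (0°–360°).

Meridional parts: M(φ₁)=-0.9918, M(φ₂)=-0.4702 → ΔM = +0.5216;  Δλ = -1.4364 rad
tan C = Δλ / ΔM = -2.7538 → C = 289.96°

290.0°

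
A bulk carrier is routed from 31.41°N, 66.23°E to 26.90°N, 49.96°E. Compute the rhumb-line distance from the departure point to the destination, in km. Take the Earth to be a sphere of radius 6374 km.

1658 km

Rhumb course C = atan2(Δλ, Δψ) with Δψ = ln[tan(π/4+φ₂/2)/tan(π/4+φ₁/2)] = -0.0902, Δλ = -0.2840 → C = 252.38°
d = R·|Δφ| / |cos C| = 6374·0.07871 / 0.30265 = 1658 km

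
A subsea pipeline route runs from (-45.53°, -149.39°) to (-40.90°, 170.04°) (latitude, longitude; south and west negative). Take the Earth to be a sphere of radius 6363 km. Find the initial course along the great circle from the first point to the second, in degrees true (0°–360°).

N = sin Δλ·cos φ₂ = -0.4916;  D = cos φ₁ sin φ₂ − sin φ₁ cos φ₂ cos Δλ = -0.0489
initial course = atan2(N, D) = 264.31°

264.3°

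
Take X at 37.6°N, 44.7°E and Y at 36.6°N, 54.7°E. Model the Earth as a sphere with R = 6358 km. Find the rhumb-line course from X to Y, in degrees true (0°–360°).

Δψ = ln[tan(π/4+φ₂/2)/tan(π/4+φ₁/2)] = -0.0219
Δλ = +0.1745 rad (taken the short way round)
course = atan2(Δλ, Δψ) = 97.15°

97.1°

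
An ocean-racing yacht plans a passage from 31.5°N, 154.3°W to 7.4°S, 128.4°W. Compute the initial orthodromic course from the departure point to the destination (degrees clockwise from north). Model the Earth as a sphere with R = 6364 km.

143.1°

θ = atan2( sin Δλ·cos φ₂ ,  cos φ₁ sin φ₂ − sin φ₁ cos φ₂ cos Δλ )
  = atan2(+0.4332, -0.5759) = 143.05°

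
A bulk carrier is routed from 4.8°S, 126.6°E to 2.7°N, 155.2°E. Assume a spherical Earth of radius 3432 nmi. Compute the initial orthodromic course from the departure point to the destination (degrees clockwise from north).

75.9°

N = sin Δλ·cos φ₂ = +0.4782;  D = cos φ₁ sin φ₂ − sin φ₁ cos φ₂ cos Δλ = +0.1203
initial course = atan2(N, D) = 75.88°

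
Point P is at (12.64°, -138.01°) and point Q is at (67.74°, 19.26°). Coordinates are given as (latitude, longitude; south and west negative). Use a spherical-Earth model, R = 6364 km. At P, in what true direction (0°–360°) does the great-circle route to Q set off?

8.5°

θ = atan2( sin Δλ·cos φ₂ ,  cos φ₁ sin φ₂ − sin φ₁ cos φ₂ cos Δλ )
  = atan2(+0.1464, +0.9795) = 8.50°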